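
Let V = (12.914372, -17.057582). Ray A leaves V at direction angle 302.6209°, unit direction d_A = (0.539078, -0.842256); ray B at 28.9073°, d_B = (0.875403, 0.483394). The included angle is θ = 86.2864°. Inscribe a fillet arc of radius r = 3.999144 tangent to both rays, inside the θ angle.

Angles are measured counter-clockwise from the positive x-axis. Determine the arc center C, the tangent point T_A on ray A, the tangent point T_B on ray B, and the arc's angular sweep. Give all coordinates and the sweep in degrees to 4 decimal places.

bisector direction at 345.7641° = (0.969291,-0.245915)
center distance |VC| = r/sin(θ/2) = 3.999144/sin(43.1432°) = 5.848206
C = V + |VC|·bis = (18.5830,-18.4957)
T_A = V + ((C−V)·d_A)·d_A = V + 4.2671·d_A = (15.2147,-20.6516)
T_B = V + ((C−V)·d_B)·d_B = V + 4.2671·d_B = (16.6498,-14.9949)
sweep = 180° − θ = 93.7136°

center=(18.5830,-18.4957) T_A=(15.2147,-20.6516) T_B=(16.6498,-14.9949) sweep=93.7136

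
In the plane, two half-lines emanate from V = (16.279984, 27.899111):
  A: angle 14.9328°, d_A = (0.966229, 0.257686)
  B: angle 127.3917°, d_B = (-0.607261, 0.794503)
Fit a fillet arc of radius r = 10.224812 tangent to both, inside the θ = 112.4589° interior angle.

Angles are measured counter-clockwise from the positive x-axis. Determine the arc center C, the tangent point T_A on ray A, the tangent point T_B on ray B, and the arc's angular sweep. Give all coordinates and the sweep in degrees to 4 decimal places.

center=(20.2516,39.5405) T_A=(22.8864,29.6610) T_B=(12.1280,33.3314) sweep=67.5411

bisector direction at 71.1623° = (0.322889,0.946437)
center distance |VC| = r/sin(θ/2) = 10.224812/sin(56.2294°) = 12.300225
C = V + |VC|·bis = (20.2516,39.5405)
T_A = V + ((C−V)·d_A)·d_A = V + 6.8373·d_A = (22.8864,29.6610)
T_B = V + ((C−V)·d_B)·d_B = V + 6.8373·d_B = (12.1280,33.3314)
sweep = 180° − θ = 67.5411°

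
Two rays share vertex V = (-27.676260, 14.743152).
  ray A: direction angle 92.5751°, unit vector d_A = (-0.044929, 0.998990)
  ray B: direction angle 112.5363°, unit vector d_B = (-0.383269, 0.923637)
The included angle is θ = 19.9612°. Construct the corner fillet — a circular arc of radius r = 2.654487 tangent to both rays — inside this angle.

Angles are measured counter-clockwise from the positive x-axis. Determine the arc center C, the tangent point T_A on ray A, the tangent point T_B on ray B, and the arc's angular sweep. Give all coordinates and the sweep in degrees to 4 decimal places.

center=(-31.0058,29.6929) T_A=(-28.3540,29.8121) T_B=(-33.4576,28.6755) sweep=160.0388

bisector direction at 102.5557° = (-0.217389,0.976085)
center distance |VC| = r/sin(θ/2) = 2.654487/sin(9.9806°) = 15.315993
C = V + |VC|·bis = (-31.0058,29.6929)
T_A = V + ((C−V)·d_A)·d_A = V + 15.0842·d_A = (-28.3540,29.8121)
T_B = V + ((C−V)·d_B)·d_B = V + 15.0842·d_B = (-33.4576,28.6755)
sweep = 180° − θ = 160.0388°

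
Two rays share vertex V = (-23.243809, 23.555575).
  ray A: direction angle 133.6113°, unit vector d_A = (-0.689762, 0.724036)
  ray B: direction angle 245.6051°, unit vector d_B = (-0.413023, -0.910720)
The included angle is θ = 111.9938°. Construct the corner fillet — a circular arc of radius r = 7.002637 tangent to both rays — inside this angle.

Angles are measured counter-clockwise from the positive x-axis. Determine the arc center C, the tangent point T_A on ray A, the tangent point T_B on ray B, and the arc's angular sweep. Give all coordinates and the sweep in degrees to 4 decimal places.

bisector direction at 189.6082° = (-0.985972,-0.166910)
center distance |VC| = r/sin(θ/2) = 7.002637/sin(55.9969°) = 8.447015
C = V + |VC|·bis = (-31.5723,22.1457)
T_A = V + ((C−V)·d_A)·d_A = V + 4.7239·d_A = (-26.5022,26.9758)
T_B = V + ((C−V)·d_B)·d_B = V + 4.7239·d_B = (-25.1949,19.2534)
sweep = 180° − θ = 68.0062°

center=(-31.5723,22.1457) T_A=(-26.5022,26.9758) T_B=(-25.1949,19.2534) sweep=68.0062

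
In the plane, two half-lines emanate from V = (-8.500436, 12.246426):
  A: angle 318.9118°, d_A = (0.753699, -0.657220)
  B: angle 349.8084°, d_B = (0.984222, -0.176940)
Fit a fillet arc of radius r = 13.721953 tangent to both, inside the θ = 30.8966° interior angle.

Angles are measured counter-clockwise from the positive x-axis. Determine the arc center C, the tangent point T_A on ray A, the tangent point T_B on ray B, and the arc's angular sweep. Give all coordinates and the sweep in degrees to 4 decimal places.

center=(37.9418,-10.0448) T_A=(28.9235,-20.3870) T_B=(40.3698,3.4607) sweep=149.1034

bisector direction at 334.3601° = (0.901531,-0.432714)
center distance |VC| = r/sin(θ/2) = 13.721953/sin(15.4483°) = 51.514876
C = V + |VC|·bis = (37.9418,-10.0448)
T_A = V + ((C−V)·d_A)·d_A = V + 49.6537·d_A = (28.9235,-20.3870)
T_B = V + ((C−V)·d_B)·d_B = V + 49.6537·d_B = (40.3698,3.4607)
sweep = 180° − θ = 149.1034°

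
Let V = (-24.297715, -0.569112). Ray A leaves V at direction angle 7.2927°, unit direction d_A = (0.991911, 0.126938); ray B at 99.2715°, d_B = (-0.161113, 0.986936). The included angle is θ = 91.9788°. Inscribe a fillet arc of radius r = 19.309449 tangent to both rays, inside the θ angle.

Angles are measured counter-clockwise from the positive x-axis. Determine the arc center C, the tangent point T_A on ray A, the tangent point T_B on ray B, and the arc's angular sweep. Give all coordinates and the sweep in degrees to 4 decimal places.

center=(-8.2459,20.9520) T_A=(-5.7948,1.7988) T_B=(-27.3031,17.8410) sweep=88.0212

bisector direction at 53.2821° = (0.597876,0.801589)
center distance |VC| = r/sin(θ/2) = 19.309449/sin(45.9894°) = 26.848090
C = V + |VC|·bis = (-8.2459,20.9520)
T_A = V + ((C−V)·d_A)·d_A = V + 18.6538·d_A = (-5.7948,1.7988)
T_B = V + ((C−V)·d_B)·d_B = V + 18.6538·d_B = (-27.3031,17.8410)
sweep = 180° − θ = 88.0212°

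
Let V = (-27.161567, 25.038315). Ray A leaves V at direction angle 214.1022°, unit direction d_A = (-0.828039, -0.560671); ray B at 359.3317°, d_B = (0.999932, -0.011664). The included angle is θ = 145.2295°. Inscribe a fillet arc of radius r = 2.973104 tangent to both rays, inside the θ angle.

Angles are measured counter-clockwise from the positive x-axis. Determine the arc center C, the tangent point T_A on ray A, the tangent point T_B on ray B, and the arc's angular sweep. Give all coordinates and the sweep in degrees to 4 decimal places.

bisector direction at 286.7170° = (0.287644,-0.957737)
center distance |VC| = r/sin(θ/2) = 2.973104/sin(72.6148°) = 3.115425
C = V + |VC|·bis = (-26.2654,22.0546)
T_A = V + ((C−V)·d_A)·d_A = V + 0.9309·d_A = (-27.9324,24.5164)
T_B = V + ((C−V)·d_B)·d_B = V + 0.9309·d_B = (-26.2308,25.0275)
sweep = 180° − θ = 34.7705°

center=(-26.2654,22.0546) T_A=(-27.9324,24.5164) T_B=(-26.2308,25.0275) sweep=34.7705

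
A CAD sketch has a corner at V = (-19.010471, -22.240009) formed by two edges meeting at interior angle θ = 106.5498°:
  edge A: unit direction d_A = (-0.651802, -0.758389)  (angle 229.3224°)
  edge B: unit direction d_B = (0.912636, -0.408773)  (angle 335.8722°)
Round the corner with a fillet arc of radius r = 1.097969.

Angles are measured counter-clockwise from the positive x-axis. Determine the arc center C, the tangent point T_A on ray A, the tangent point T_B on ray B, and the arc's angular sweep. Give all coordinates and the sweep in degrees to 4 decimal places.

center=(-18.7117,-23.5769) T_A=(-19.5444,-22.8612) T_B=(-18.2629,-22.5749) sweep=73.4502

bisector direction at 282.5973° = (0.218097,-0.975927)
center distance |VC| = r/sin(θ/2) = 1.097969/sin(53.2749°) = 1.369869
C = V + |VC|·bis = (-18.7117,-23.5769)
T_A = V + ((C−V)·d_A)·d_A = V + 0.8191·d_A = (-19.5444,-22.8612)
T_B = V + ((C−V)·d_B)·d_B = V + 0.8191·d_B = (-18.2629,-22.5749)
sweep = 180° − θ = 73.4502°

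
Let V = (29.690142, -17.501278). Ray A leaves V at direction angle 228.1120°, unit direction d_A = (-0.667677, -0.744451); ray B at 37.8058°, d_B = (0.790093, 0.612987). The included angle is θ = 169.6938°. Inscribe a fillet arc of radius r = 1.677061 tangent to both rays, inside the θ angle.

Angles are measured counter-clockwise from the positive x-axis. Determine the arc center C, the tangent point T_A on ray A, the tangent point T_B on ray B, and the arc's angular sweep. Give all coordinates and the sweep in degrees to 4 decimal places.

center=(30.8377,-18.7336) T_A=(29.5892,-17.6139) T_B=(29.8096,-17.4086) sweep=10.3062

bisector direction at 312.9589° = (0.681474,-0.731843)
center distance |VC| = r/sin(θ/2) = 1.677061/sin(84.8469°) = 1.683867
C = V + |VC|·bis = (30.8377,-18.7336)
T_A = V + ((C−V)·d_A)·d_A = V + 0.1512·d_A = (29.5892,-17.6139)
T_B = V + ((C−V)·d_B)·d_B = V + 0.1512·d_B = (29.8096,-17.4086)
sweep = 180° − θ = 10.3062°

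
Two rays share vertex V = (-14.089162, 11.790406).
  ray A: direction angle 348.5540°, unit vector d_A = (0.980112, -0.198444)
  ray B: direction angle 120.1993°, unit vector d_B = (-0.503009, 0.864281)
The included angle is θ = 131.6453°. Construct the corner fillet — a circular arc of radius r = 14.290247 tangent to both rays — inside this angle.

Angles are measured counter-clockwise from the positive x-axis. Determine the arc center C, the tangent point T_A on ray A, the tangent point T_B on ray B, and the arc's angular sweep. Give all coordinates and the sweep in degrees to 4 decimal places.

center=(-4.9654,24.5233) T_A=(-7.8012,10.5173) T_B=(-17.3162,17.3352) sweep=48.3547

bisector direction at 54.3766° = (0.582454,0.812863)
center distance |VC| = r/sin(θ/2) = 14.290247/sin(65.8226°) = 15.664285
C = V + |VC|·bis = (-4.9654,24.5233)
T_A = V + ((C−V)·d_A)·d_A = V + 6.4155·d_A = (-7.8012,10.5173)
T_B = V + ((C−V)·d_B)·d_B = V + 6.4155·d_B = (-17.3162,17.3352)
sweep = 180° − θ = 48.3547°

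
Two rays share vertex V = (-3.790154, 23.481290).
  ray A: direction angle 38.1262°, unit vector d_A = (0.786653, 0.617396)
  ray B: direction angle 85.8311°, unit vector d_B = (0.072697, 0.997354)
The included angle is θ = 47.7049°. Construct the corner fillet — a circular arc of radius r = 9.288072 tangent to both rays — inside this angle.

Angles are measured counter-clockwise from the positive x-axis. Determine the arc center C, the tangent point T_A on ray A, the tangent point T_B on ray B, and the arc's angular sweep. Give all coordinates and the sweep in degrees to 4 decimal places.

bisector direction at 61.9787° = (0.469801,0.882773)
center distance |VC| = r/sin(θ/2) = 9.288072/sin(23.8525°) = 22.968519
C = V + |VC|·bis = (7.0005,43.7573)
T_A = V + ((C−V)·d_A)·d_A = V + 21.0068·d_A = (12.7349,36.4508)
T_B = V + ((C−V)·d_B)·d_B = V + 21.0068·d_B = (-2.2630,44.4325)
sweep = 180° − θ = 132.2951°

center=(7.0005,43.7573) T_A=(12.7349,36.4508) T_B=(-2.2630,44.4325) sweep=132.2951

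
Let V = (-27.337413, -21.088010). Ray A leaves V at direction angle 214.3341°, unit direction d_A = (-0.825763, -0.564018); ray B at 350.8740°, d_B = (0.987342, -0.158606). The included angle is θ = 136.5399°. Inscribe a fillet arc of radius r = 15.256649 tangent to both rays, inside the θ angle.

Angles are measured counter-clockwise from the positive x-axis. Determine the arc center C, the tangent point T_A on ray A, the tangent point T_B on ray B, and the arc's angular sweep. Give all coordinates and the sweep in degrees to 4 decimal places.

center=(-23.7536,-37.1160) T_A=(-32.3586,-24.5176) T_B=(-21.3338,-22.0524) sweep=43.4601

bisector direction at 282.6041° = (0.218212,-0.975901)
center distance |VC| = r/sin(θ/2) = 15.256649/sin(68.2699°) = 16.423745
C = V + |VC|·bis = (-23.7536,-37.1160)
T_A = V + ((C−V)·d_A)·d_A = V + 6.0806·d_A = (-32.3586,-24.5176)
T_B = V + ((C−V)·d_B)·d_B = V + 6.0806·d_B = (-21.3338,-22.0524)
sweep = 180° − θ = 43.4601°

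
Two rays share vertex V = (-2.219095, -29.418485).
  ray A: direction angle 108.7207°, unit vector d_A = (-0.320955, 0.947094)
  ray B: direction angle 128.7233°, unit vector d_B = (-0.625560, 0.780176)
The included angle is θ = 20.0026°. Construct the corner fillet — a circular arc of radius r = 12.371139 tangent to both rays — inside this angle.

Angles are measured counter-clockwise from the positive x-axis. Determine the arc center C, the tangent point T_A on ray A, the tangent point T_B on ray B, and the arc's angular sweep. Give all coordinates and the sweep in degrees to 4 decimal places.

center=(-36.4510,33.0505) T_A=(-24.7344,37.0210) T_B=(-46.1027,25.3116) sweep=159.9974

bisector direction at 118.7220° = (-0.480560,0.876962)
center distance |VC| = r/sin(θ/2) = 12.371139/sin(10.0013°) = 71.233384
C = V + |VC|·bis = (-36.4510,33.0505)
T_A = V + ((C−V)·d_A)·d_A = V + 70.1509·d_A = (-24.7344,37.0210)
T_B = V + ((C−V)·d_B)·d_B = V + 70.1509·d_B = (-46.1027,25.3116)
sweep = 180° − θ = 159.9974°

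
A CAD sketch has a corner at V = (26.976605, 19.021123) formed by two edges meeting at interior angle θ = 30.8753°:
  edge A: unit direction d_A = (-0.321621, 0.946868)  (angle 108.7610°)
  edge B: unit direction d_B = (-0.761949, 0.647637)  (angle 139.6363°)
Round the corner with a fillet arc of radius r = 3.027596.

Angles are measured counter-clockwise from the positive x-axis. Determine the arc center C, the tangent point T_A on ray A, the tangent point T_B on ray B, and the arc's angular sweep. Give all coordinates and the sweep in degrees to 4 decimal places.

center=(20.5838,28.4284) T_A=(23.4505,29.4021) T_B=(18.6230,26.1215) sweep=149.1247

bisector direction at 124.1986° = (-0.562064,0.827094)
center distance |VC| = r/sin(θ/2) = 3.027596/sin(15.4376°) = 11.373834
C = V + |VC|·bis = (20.5838,28.4284)
T_A = V + ((C−V)·d_A)·d_A = V + 10.9635·d_A = (23.4505,29.4021)
T_B = V + ((C−V)·d_B)·d_B = V + 10.9635·d_B = (18.6230,26.1215)
sweep = 180° − θ = 149.1247°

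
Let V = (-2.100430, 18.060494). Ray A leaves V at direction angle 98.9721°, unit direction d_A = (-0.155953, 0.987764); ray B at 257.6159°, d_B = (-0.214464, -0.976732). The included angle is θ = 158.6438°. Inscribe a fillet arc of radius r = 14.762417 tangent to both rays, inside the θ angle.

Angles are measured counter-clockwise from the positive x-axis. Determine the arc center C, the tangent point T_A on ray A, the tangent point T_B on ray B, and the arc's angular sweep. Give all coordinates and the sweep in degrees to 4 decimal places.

bisector direction at 178.2940° = (-0.999557,0.029771)
center distance |VC| = r/sin(θ/2) = 14.762417/sin(79.3219°) = 15.022552
C = V + |VC|·bis = (-17.1163,18.5077)
T_A = V + ((C−V)·d_A)·d_A = V + 2.7835·d_A = (-2.5345,20.8100)
T_B = V + ((C−V)·d_B)·d_B = V + 2.7835·d_B = (-2.6974,15.3417)
sweep = 180° − θ = 21.3562°

center=(-17.1163,18.5077) T_A=(-2.5345,20.8100) T_B=(-2.6974,15.3417) sweep=21.3562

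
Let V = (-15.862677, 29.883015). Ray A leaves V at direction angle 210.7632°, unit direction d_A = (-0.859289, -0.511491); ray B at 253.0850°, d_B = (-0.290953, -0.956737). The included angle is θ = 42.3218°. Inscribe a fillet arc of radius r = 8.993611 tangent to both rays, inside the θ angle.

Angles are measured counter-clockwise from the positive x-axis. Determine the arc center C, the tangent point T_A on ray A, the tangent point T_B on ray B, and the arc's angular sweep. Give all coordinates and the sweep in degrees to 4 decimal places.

bisector direction at 231.9241° = (-0.616705,-0.787194)
center distance |VC| = r/sin(θ/2) = 8.993611/sin(21.1609°) = 24.913861
C = V + |VC|·bis = (-31.2272,10.2710)
T_A = V + ((C−V)·d_A)·d_A = V + 23.2339·d_A = (-35.8273,17.9991)
T_B = V + ((C−V)·d_B)·d_B = V + 23.2339·d_B = (-22.6227,7.6542)
sweep = 180° − θ = 137.6782°

center=(-31.2272,10.2710) T_A=(-35.8273,17.9991) T_B=(-22.6227,7.6542) sweep=137.6782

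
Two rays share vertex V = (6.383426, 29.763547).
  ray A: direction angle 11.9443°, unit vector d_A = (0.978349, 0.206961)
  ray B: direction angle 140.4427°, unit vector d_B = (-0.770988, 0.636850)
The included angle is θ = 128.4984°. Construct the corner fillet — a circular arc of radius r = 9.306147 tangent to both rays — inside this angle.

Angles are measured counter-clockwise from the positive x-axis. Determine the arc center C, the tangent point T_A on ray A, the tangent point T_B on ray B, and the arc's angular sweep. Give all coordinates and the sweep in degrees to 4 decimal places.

center=(8.8491,39.7972) T_A=(10.7752,30.6926) T_B=(2.9225,32.6223) sweep=51.5016

bisector direction at 76.1935° = (0.238644,0.971107)
center distance |VC| = r/sin(θ/2) = 9.306147/sin(64.2492°) = 10.332217
C = V + |VC|·bis = (8.8491,39.7972)
T_A = V + ((C−V)·d_A)·d_A = V + 4.4889·d_A = (10.7752,30.6926)
T_B = V + ((C−V)·d_B)·d_B = V + 4.4889·d_B = (2.9225,32.6223)
sweep = 180° − θ = 51.5016°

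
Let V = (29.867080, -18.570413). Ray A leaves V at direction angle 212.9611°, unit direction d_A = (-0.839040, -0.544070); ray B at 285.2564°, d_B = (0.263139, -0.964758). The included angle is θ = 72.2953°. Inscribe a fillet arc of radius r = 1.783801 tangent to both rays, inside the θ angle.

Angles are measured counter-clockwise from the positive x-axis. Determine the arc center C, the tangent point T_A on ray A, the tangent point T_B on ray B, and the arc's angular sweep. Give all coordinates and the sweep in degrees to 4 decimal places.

bisector direction at 249.1087° = (-0.356595,-0.934259)
center distance |VC| = r/sin(θ/2) = 1.783801/sin(36.1476°) = 3.024067
C = V + |VC|·bis = (28.7887,-21.3957)
T_A = V + ((C−V)·d_A)·d_A = V + 2.4419·d_A = (27.8182,-19.8990)
T_B = V + ((C−V)·d_B)·d_B = V + 2.4419·d_B = (30.5096,-20.9263)
sweep = 180° − θ = 107.7047°

center=(28.7887,-21.3957) T_A=(27.8182,-19.8990) T_B=(30.5096,-20.9263) sweep=107.7047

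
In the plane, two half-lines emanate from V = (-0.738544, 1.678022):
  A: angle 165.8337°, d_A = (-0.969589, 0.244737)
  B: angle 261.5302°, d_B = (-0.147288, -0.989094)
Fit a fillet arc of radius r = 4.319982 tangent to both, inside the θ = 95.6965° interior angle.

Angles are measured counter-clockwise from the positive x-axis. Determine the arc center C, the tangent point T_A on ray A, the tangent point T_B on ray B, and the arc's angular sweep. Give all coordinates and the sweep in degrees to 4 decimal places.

center=(-5.5874,-1.5535) T_A=(-4.5301,2.6351) T_B=(-1.3145,-2.1898) sweep=84.3035

bisector direction at 213.6820° = (-0.832129,-0.554582)
center distance |VC| = r/sin(θ/2) = 4.319982/sin(47.8483°) = 5.827026
C = V + |VC|·bis = (-5.5874,-1.5535)
T_A = V + ((C−V)·d_A)·d_A = V + 3.9105·d_A = (-4.5301,2.6351)
T_B = V + ((C−V)·d_B)·d_B = V + 3.9105·d_B = (-1.3145,-2.1898)
sweep = 180° − θ = 84.3035°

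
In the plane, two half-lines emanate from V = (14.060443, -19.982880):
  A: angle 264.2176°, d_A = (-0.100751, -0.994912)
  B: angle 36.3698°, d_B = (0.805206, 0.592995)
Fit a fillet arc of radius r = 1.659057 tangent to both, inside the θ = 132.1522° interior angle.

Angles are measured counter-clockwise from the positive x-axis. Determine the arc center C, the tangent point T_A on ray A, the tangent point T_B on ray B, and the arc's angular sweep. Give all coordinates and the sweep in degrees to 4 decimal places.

center=(15.6369,-20.8823) T_A=(13.9863,-20.7152) T_B=(14.6531,-19.5464) sweep=47.8478

bisector direction at 330.2937° = (0.868577,-0.495554)
center distance |VC| = r/sin(θ/2) = 1.659057/sin(66.0761°) = 1.814992
C = V + |VC|·bis = (15.6369,-20.8823)
T_A = V + ((C−V)·d_A)·d_A = V + 0.7360·d_A = (13.9863,-20.7152)
T_B = V + ((C−V)·d_B)·d_B = V + 0.7360·d_B = (14.6531,-19.5464)
sweep = 180° − θ = 47.8478°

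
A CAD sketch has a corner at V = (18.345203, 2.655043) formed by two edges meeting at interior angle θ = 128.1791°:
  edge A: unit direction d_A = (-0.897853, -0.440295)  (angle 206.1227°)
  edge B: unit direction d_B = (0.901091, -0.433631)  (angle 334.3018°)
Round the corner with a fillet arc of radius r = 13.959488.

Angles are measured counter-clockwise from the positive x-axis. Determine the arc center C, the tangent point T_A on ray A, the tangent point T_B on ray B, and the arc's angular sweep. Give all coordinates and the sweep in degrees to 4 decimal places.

bisector direction at 270.2123° = (0.003704,-0.999993)
center distance |VC| = r/sin(θ/2) = 13.959488/sin(64.0896°) = 15.519542
C = V + |VC|·bis = (18.4027,-12.8644)
T_A = V + ((C−V)·d_A)·d_A = V + 6.7815·d_A = (12.2564,-0.3308)
T_B = V + ((C−V)·d_B)·d_B = V + 6.7815·d_B = (24.4560,-0.2856)
sweep = 180° − θ = 51.8209°

center=(18.4027,-12.8644) T_A=(12.2564,-0.3308) T_B=(24.4560,-0.2856) sweep=51.8209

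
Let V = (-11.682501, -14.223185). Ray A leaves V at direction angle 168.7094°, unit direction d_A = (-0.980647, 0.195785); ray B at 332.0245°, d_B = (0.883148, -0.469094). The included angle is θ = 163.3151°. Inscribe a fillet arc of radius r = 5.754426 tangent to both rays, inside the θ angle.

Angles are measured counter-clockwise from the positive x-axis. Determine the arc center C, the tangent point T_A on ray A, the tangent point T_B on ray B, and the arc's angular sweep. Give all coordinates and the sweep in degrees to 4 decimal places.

center=(-13.6366,-19.7010) T_A=(-12.5100,-14.0580) T_B=(-10.9373,-14.6190) sweep=16.6849

bisector direction at 250.3670° = (-0.335995,-0.941864)
center distance |VC| = r/sin(θ/2) = 5.754426/sin(81.6576°) = 5.815967
C = V + |VC|·bis = (-13.6366,-19.7010)
T_A = V + ((C−V)·d_A)·d_A = V + 0.8438·d_A = (-12.5100,-14.0580)
T_B = V + ((C−V)·d_B)·d_B = V + 0.8438·d_B = (-10.9373,-14.6190)
sweep = 180° − θ = 16.6849°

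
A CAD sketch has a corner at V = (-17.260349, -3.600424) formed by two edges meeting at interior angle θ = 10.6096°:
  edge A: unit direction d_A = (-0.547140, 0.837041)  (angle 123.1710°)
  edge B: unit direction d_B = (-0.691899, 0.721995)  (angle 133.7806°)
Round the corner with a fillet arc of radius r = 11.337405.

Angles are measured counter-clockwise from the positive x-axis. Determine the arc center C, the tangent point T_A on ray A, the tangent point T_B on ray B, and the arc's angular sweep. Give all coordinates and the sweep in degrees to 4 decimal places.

bisector direction at 128.4758° = (-0.622184,0.782871)
center distance |VC| = r/sin(θ/2) = 11.337405/sin(5.3048°) = 122.627517
C = V + |VC|·bis = (-93.5572,92.4011)
T_A = V + ((C−V)·d_A)·d_A = V + 122.1023·d_A = (-84.0674,98.6042)
T_B = V + ((C−V)·d_B)·d_B = V + 122.1023·d_B = (-101.7428,84.5568)
sweep = 180° − θ = 169.3904°

center=(-93.5572,92.4011) T_A=(-84.0674,98.6042) T_B=(-101.7428,84.5568) sweep=169.3904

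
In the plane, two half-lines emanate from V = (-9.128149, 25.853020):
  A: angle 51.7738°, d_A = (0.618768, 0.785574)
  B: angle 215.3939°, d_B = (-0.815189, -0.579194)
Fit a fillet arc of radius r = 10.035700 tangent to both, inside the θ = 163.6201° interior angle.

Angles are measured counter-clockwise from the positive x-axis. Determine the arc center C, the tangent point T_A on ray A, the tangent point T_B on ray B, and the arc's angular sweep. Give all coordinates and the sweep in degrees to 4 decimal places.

bisector direction at 133.5839° = (-0.689415,0.724366)
center distance |VC| = r/sin(θ/2) = 10.035700/sin(81.8101°) = 10.139106
C = V + |VC|·bis = (-16.1182,33.1974)
T_A = V + ((C−V)·d_A)·d_A = V + 1.4444·d_A = (-8.2344,26.9877)
T_B = V + ((C−V)·d_B)·d_B = V + 1.4444·d_B = (-10.3056,25.0164)
sweep = 180° − θ = 16.3799°

center=(-16.1182,33.1974) T_A=(-8.2344,26.9877) T_B=(-10.3056,25.0164) sweep=16.3799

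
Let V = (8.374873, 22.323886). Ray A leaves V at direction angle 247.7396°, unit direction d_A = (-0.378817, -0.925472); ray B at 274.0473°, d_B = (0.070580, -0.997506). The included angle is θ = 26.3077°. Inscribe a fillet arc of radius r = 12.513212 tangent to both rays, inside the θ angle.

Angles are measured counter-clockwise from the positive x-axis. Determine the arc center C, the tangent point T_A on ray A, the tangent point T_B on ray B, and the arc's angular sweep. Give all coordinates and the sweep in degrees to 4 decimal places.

bisector direction at 260.8935° = (-0.158271,-0.987396)
center distance |VC| = r/sin(θ/2) = 12.513212/sin(13.1539°) = 54.987030
C = V + |VC|·bis = (-0.3280,-31.9701)
T_A = V + ((C−V)·d_A)·d_A = V + 53.5443·d_A = (-11.9086,-27.2299)
T_B = V + ((C−V)·d_B)·d_B = V + 53.5443·d_B = (12.1540,-31.0869)
sweep = 180° − θ = 153.6923°

center=(-0.3280,-31.9701) T_A=(-11.9086,-27.2299) T_B=(12.1540,-31.0869) sweep=153.6923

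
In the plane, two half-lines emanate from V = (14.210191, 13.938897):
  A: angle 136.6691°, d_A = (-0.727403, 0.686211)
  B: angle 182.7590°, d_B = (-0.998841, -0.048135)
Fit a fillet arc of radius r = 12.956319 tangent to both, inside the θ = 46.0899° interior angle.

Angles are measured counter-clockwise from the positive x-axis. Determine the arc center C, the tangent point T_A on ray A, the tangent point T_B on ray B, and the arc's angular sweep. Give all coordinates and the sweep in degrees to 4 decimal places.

bisector direction at 159.7140° = (-0.937974,0.346706)
center distance |VC| = r/sin(θ/2) = 12.956319/sin(23.0450°) = 33.098005
C = V + |VC|·bis = (-16.8349,25.4142)
T_A = V + ((C−V)·d_A)·d_A = V + 30.4567·d_A = (-7.9441,34.8386)
T_B = V + ((C−V)·d_B)·d_B = V + 30.4567·d_B = (-16.2112,12.4729)
sweep = 180° − θ = 133.9101°

center=(-16.8349,25.4142) T_A=(-7.9441,34.8386) T_B=(-16.2112,12.4729) sweep=133.9101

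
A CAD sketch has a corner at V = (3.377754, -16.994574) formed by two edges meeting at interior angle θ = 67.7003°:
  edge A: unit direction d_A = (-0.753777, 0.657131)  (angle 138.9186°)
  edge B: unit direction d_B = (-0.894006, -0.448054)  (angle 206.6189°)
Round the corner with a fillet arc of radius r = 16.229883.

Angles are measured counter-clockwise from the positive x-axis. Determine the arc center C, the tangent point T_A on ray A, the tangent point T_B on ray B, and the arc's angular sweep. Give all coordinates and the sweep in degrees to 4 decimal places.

bisector direction at 172.7687° = (-0.992046,0.125874)
center distance |VC| = r/sin(θ/2) = 16.229883/sin(33.8501°) = 29.136841
C = V + |VC|·bis = (-25.5273,-13.3270)
T_A = V + ((C−V)·d_A)·d_A = V + 24.1981·d_A = (-14.8622,-1.0933)
T_B = V + ((C−V)·d_B)·d_B = V + 24.1981·d_B = (-18.2555,-27.8366)
sweep = 180° − θ = 112.2997°

center=(-25.5273,-13.3270) T_A=(-14.8622,-1.0933) T_B=(-18.2555,-27.8366) sweep=112.2997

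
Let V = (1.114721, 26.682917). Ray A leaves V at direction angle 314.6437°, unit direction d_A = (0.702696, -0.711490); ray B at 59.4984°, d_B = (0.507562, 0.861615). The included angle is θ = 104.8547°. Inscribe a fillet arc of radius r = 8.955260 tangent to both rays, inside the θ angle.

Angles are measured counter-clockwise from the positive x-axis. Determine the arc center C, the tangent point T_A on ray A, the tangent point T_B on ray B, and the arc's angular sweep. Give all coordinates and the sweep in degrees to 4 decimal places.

bisector direction at 7.0711° = (0.992394,0.123100)
center distance |VC| = r/sin(θ/2) = 8.955260/sin(52.4273°) = 11.298861
C = V + |VC|·bis = (12.3276,28.0738)
T_A = V + ((C−V)·d_A)·d_A = V + 6.8897·d_A = (5.9561,21.7810)
T_B = V + ((C−V)·d_B)·d_B = V + 6.8897·d_B = (4.6117,32.6192)
sweep = 180° − θ = 75.1453°

center=(12.3276,28.0738) T_A=(5.9561,21.7810) T_B=(4.6117,32.6192) sweep=75.1453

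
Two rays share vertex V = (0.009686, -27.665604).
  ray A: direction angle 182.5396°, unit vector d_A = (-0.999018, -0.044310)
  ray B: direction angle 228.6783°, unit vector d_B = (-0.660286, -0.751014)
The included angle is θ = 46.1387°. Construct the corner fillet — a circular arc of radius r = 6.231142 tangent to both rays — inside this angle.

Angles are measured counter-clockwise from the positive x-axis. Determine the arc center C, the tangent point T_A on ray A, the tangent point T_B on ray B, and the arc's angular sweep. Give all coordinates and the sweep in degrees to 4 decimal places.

bisector direction at 205.6089° = (-0.901765,-0.432227)
center distance |VC| = r/sin(θ/2) = 6.231142/sin(23.0694°) = 15.902058
C = V + |VC|·bis = (-14.3302,-34.5389)
T_A = V + ((C−V)·d_A)·d_A = V + 14.6304·d_A = (-14.6063,-28.3139)
T_B = V + ((C−V)·d_B)·d_B = V + 14.6304·d_B = (-9.6506,-38.6532)
sweep = 180° − θ = 133.8613°

center=(-14.3302,-34.5389) T_A=(-14.6063,-28.3139) T_B=(-9.6506,-38.6532) sweep=133.8613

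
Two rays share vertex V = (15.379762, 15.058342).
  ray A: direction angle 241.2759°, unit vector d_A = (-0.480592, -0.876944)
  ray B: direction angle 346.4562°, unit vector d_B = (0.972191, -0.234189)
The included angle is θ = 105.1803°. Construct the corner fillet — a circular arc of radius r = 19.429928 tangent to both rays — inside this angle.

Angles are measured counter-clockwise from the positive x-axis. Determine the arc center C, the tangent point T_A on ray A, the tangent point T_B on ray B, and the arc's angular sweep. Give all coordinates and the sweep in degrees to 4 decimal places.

bisector direction at 293.8661° = (0.404600,-0.914494)
center distance |VC| = r/sin(θ/2) = 19.429928/sin(52.5902°) = 24.461386
C = V + |VC|·bis = (25.2768,-7.3114)
T_A = V + ((C−V)·d_A)·d_A = V + 14.8606·d_A = (8.2379,2.0264)
T_B = V + ((C−V)·d_B)·d_B = V + 14.8606·d_B = (29.8271,11.5782)
sweep = 180° − θ = 74.8197°

center=(25.2768,-7.3114) T_A=(8.2379,2.0264) T_B=(29.8271,11.5782) sweep=74.8197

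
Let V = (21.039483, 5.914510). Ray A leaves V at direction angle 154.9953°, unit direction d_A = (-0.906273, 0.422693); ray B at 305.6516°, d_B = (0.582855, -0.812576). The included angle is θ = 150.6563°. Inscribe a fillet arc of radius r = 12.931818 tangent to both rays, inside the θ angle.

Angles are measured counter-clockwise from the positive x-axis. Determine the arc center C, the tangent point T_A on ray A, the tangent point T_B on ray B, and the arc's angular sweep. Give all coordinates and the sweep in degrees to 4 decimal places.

center=(12.5048,-4.3741) T_A=(17.9710,7.3457) T_B=(23.0129,3.1633) sweep=29.3437

bisector direction at 230.3234° = (-0.638453,-0.769661)
center distance |VC| = r/sin(θ/2) = 12.931818/sin(75.3281°) = 13.367708
C = V + |VC|·bis = (12.5048,-4.3741)
T_A = V + ((C−V)·d_A)·d_A = V + 3.3858·d_A = (17.9710,7.3457)
T_B = V + ((C−V)·d_B)·d_B = V + 3.3858·d_B = (23.0129,3.1633)
sweep = 180° − θ = 29.3437°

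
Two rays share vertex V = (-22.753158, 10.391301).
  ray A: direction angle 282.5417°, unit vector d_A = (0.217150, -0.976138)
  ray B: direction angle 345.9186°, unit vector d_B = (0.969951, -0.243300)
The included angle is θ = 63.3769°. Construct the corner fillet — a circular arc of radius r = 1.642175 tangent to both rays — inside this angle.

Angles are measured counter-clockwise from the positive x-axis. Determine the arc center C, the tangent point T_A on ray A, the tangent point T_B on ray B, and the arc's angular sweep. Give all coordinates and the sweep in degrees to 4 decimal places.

bisector direction at 314.2301° = (0.697542,-0.716544)
center distance |VC| = r/sin(θ/2) = 1.642175/sin(31.6884°) = 3.126165
C = V + |VC|·bis = (-20.5725,8.1513)
T_A = V + ((C−V)·d_A)·d_A = V + 2.6601·d_A = (-22.1755,7.7947)
T_B = V + ((C−V)·d_B)·d_B = V + 2.6601·d_B = (-20.1730,9.7441)
sweep = 180° − θ = 116.6231°

center=(-20.5725,8.1513) T_A=(-22.1755,7.7947) T_B=(-20.1730,9.7441) sweep=116.6231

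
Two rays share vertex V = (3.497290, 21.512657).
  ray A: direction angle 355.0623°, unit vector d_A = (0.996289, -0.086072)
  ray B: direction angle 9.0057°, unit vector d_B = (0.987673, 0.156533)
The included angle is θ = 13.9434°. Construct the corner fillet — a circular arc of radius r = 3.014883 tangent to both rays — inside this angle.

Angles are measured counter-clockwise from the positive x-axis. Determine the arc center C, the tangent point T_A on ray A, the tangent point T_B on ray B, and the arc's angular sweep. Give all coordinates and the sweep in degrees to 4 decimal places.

bisector direction at 2.0340° = (0.999370,0.035493)
center distance |VC| = r/sin(θ/2) = 3.014883/sin(6.9717°) = 24.838571
C = V + |VC|·bis = (28.3202,22.3942)
T_A = V + ((C−V)·d_A)·d_A = V + 24.6549·d_A = (28.0607,19.3905)
T_B = V + ((C−V)·d_B)·d_B = V + 24.6549·d_B = (27.8483,25.3720)
sweep = 180° − θ = 166.0566°

center=(28.3202,22.3942) T_A=(28.0607,19.3905) T_B=(27.8483,25.3720) sweep=166.0566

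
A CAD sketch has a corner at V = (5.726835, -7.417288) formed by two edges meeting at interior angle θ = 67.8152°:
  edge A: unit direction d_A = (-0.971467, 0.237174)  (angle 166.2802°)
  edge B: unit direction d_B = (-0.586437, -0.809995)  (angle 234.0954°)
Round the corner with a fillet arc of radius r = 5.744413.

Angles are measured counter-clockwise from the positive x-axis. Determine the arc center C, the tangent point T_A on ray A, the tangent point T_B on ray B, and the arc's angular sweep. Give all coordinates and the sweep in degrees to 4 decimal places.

bisector direction at 200.1878° = (-0.938567,-0.345098)
center distance |VC| = r/sin(θ/2) = 5.744413/sin(33.9076°) = 10.297319
C = V + |VC|·bis = (-3.9379,-10.9709)
T_A = V + ((C−V)·d_A)·d_A = V + 8.5461·d_A = (-2.5755,-5.3904)
T_B = V + ((C−V)·d_B)·d_B = V + 8.5461·d_B = (0.7151,-14.3396)
sweep = 180° − θ = 112.1848°

center=(-3.9379,-10.9709) T_A=(-2.5755,-5.3904) T_B=(0.7151,-14.3396) sweep=112.1848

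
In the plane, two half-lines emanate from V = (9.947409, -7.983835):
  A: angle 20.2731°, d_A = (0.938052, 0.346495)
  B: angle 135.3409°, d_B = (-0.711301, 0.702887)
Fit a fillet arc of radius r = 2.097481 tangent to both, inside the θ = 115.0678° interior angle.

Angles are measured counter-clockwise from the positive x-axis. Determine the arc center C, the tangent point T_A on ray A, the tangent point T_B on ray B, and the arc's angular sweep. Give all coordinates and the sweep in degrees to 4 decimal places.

center=(10.4725,-5.5539) T_A=(11.1992,-7.5214) T_B=(8.9982,-7.0458) sweep=64.9322

bisector direction at 77.8070° = (0.211205,0.977442)
center distance |VC| = r/sin(θ/2) = 2.097481/sin(57.5339°) = 2.486024
C = V + |VC|·bis = (10.4725,-5.5539)
T_A = V + ((C−V)·d_A)·d_A = V + 1.3345·d_A = (11.1992,-7.5214)
T_B = V + ((C−V)·d_B)·d_B = V + 1.3345·d_B = (8.9982,-7.0458)
sweep = 180° − θ = 64.9322°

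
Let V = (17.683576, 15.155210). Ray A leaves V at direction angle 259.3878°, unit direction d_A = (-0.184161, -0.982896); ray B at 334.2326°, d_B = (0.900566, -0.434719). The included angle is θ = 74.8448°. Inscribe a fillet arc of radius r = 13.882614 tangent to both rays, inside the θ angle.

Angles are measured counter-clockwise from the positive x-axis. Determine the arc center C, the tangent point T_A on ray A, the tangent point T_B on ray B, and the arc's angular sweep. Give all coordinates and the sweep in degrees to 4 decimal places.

center=(27.9875,-5.2341) T_A=(14.3423,-2.6775) T_B=(34.0226,7.2681) sweep=105.1552

bisector direction at 296.8102° = (0.451036,-0.892506)
center distance |VC| = r/sin(θ/2) = 13.882614/sin(37.4224°) = 22.845031
C = V + |VC|·bis = (27.9875,-5.2341)
T_A = V + ((C−V)·d_A)·d_A = V + 18.1430·d_A = (14.3423,-2.6775)
T_B = V + ((C−V)·d_B)·d_B = V + 18.1430·d_B = (34.0226,7.2681)
sweep = 180° − θ = 105.1552°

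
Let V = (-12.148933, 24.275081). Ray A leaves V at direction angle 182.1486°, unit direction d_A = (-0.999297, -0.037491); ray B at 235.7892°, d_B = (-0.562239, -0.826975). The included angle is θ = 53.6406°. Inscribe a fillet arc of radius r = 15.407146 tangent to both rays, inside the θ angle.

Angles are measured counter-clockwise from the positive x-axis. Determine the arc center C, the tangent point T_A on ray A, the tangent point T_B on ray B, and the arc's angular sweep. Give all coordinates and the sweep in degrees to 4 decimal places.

bisector direction at 208.9689° = (-0.874883,-0.484335)
center distance |VC| = r/sin(θ/2) = 15.407146/sin(26.8203°) = 34.147516
C = V + |VC|·bis = (-42.0240,7.7363)
T_A = V + ((C−V)·d_A)·d_A = V + 30.4741·d_A = (-42.6016,23.1326)
T_B = V + ((C−V)·d_B)·d_B = V + 30.4741·d_B = (-29.2827,-0.9263)
sweep = 180° − θ = 126.3594°

center=(-42.0240,7.7363) T_A=(-42.6016,23.1326) T_B=(-29.2827,-0.9263) sweep=126.3594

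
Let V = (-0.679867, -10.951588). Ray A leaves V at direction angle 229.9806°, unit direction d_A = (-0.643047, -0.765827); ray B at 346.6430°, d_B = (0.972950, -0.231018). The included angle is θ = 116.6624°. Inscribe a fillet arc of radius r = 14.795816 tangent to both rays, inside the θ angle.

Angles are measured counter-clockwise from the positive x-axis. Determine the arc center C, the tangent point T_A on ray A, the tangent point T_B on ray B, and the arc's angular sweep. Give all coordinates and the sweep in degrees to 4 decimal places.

bisector direction at 288.3118° = (0.314188,-0.949361)
center distance |VC| = r/sin(θ/2) = 14.795816/sin(58.3312°) = 17.384404
C = V + |VC|·bis = (4.7821,-27.4557)
T_A = V + ((C−V)·d_A)·d_A = V + 9.1270·d_A = (-6.5489,-17.9413)
T_B = V + ((C−V)·d_B)·d_B = V + 9.1270·d_B = (8.2002,-13.0601)
sweep = 180° − θ = 63.3376°

center=(4.7821,-27.4557) T_A=(-6.5489,-17.9413) T_B=(8.2002,-13.0601) sweep=63.3376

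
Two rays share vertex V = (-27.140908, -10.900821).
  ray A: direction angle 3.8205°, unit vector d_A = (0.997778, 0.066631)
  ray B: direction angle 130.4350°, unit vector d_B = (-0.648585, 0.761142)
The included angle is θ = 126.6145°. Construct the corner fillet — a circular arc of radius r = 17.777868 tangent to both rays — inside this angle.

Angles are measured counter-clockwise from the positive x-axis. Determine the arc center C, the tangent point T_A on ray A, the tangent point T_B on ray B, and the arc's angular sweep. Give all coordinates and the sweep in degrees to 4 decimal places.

bisector direction at 67.1278° = (0.388678,0.921374)
center distance |VC| = r/sin(θ/2) = 17.777868/sin(63.3073°) = 19.898485
C = V + |VC|·bis = (-19.4068,7.4331)
T_A = V + ((C−V)·d_A)·d_A = V + 8.9385·d_A = (-18.2223,-10.3052)
T_B = V + ((C−V)·d_B)·d_B = V + 8.9385·d_B = (-32.9383,-4.0973)
sweep = 180° − θ = 53.3855°

center=(-19.4068,7.4331) T_A=(-18.2223,-10.3052) T_B=(-32.9383,-4.0973) sweep=53.3855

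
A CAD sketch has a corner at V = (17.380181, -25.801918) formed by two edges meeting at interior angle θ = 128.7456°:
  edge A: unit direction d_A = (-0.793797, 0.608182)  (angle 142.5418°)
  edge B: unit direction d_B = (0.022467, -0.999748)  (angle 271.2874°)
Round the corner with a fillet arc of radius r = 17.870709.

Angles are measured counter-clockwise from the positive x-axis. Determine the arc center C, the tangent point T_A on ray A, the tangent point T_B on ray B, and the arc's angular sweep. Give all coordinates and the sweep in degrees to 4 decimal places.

center=(-0.2934,-34.7739) T_A=(10.5752,-20.5882) T_B=(17.5728,-34.3724) sweep=51.2544

bisector direction at 206.9146° = (-0.891682,-0.452662)
center distance |VC| = r/sin(θ/2) = 17.870709/sin(64.3728°) = 19.820506
C = V + |VC|·bis = (-0.2934,-34.7739)
T_A = V + ((C−V)·d_A)·d_A = V + 8.5726·d_A = (10.5752,-20.5882)
T_B = V + ((C−V)·d_B)·d_B = V + 8.5726·d_B = (17.5728,-34.3724)
sweep = 180° − θ = 51.2544°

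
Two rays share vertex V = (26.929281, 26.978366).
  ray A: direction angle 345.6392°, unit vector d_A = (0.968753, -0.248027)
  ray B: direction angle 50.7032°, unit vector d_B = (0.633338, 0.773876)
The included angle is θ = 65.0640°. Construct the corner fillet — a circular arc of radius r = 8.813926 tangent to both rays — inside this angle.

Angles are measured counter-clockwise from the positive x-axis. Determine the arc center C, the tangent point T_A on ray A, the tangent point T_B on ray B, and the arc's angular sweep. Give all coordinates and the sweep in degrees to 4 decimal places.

center=(42.5017,32.0896) T_A=(40.3156,23.5511) T_B=(35.6808,37.6718) sweep=114.9360

bisector direction at 18.1712° = (0.950129,0.311857)
center distance |VC| = r/sin(θ/2) = 8.813926/sin(32.5320°) = 16.389752
C = V + |VC|·bis = (42.5017,32.0896)
T_A = V + ((C−V)·d_A)·d_A = V + 13.8181·d_A = (40.3156,23.5511)
T_B = V + ((C−V)·d_B)·d_B = V + 13.8181·d_B = (35.6808,37.6718)
sweep = 180° − θ = 114.9360°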